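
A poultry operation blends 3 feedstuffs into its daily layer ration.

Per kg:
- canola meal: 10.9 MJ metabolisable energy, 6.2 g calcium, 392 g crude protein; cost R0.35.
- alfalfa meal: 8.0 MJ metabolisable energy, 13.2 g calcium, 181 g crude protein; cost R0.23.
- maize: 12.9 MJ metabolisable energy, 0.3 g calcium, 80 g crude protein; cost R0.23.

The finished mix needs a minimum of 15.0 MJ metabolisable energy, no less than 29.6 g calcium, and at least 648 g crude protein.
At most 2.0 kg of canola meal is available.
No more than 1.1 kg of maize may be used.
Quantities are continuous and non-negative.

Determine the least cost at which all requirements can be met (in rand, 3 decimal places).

Let x1 = kg of canola meal, x2 = kg of alfalfa meal, x3 = kg of maize.
min 0.35x1 + 0.23x2 + 0.23x3 with:
  10.9x1 + 8x2 + 12.9x3 ≥ 15   (metabolisable energy)
  6.2x1 + 13.2x2 + 0.3x3 ≥ 29.6   (calcium)
  392x1 + 181x2 + 80x3 ≥ 648   (crude protein)
  x1 ≤ 2
  x3 ≤ 1.1
  x1, x2, x3 ≥ 0.
The cheapest feasible vertex uses only canola meal, alfalfa meal; maize is not used. The calcium and crude protein requirements are met with equality.
Solving gives x1 = 0.7887, x2 = 1.872.
Cost = 0.35·0.7887 + 0.23·1.872 = 0.70661.

R0.707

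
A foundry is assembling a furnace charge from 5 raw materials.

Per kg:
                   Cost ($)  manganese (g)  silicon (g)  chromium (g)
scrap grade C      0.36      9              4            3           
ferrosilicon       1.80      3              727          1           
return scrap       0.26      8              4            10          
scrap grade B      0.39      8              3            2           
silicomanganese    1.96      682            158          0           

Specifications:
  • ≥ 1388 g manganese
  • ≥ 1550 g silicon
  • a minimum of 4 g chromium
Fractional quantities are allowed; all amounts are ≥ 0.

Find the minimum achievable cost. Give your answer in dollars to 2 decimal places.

Let x1 = kg of scrap grade C, x2 = kg of ferrosilicon, x3 = kg of return scrap, x4 = kg of scrap grade B, x5 = kg of silicomanganese.
Minimise 0.36x1 + 1.8x2 + 0.26x3 + 0.39x4 + 1.96x5 subject to:
  9x1 + 3x2 + 8x3 + 8x4 + 682x5 ≥ 1388   (manganese)
  4x1 + 727x2 + 4x3 + 3x4 + 158x5 ≥ 1550   (silicon)
  3x1 + 1x2 + 10x3 + 2x4 ≥ 4   (chromium)
  x1, x2, x3, x4, x5 ≥ 0.
The minimum-cost mix takes nothing from scrap grade C, scrap grade B — only ferrosilicon, return scrap, silicomanganese. The manganese, silicon, chromium requirements are met with equality.
Solving gives x2 = 1.691, x3 = 0.2309, x5 = 2.025.
Hence cost = 1.8·1.691 + 0.26·0.2309 + 1.96·2.025 = $7.0728.

$7.07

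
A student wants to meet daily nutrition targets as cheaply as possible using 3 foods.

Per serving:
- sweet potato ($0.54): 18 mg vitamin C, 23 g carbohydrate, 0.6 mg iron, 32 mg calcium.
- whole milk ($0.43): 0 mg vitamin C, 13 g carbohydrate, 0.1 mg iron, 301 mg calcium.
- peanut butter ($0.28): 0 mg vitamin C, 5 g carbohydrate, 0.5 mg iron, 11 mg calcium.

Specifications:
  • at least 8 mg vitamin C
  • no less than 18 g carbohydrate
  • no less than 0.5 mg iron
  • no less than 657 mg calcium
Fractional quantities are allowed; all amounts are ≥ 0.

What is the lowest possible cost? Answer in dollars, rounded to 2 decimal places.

Let x1 = servings of sweet potato, x2 = servings of whole milk, x3 = servings of peanut butter.
Minimize 0.54x1 + 0.43x2 + 0.28x3 subject to:
  18x1 ≥ 8   (vitamin C)
  23x1 + 13x2 + 5x3 ≥ 18   (carbohydrate)
  0.6x1 + 0.1x2 + 0.5x3 ≥ 0.5   (iron)
  32x1 + 301x2 + 11x3 ≥ 657   (calcium)
  x1, x2, x3 ≥ 0.
All 3 inputs are positive at the optimum. The vitamin C, iron, calcium requirements are met with equality.
That vertex is x1 = 0.4444, x2 = 2.134, x3 = 0.03986.
Hence cost = 0.54·0.4444 + 0.43·2.134 + 0.28·0.03986 = $1.1688.

$1.17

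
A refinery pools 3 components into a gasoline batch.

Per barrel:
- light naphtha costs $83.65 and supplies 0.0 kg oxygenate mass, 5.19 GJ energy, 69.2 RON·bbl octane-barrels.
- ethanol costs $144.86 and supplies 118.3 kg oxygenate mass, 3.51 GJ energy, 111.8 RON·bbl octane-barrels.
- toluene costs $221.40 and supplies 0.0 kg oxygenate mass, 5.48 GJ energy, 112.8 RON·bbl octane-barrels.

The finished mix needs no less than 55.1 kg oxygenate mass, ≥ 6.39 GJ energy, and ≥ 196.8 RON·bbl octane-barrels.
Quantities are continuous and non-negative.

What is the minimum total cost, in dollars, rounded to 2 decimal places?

$242.42

Let x1 = barrels of light naphtha, x2 = barrels of ethanol, x3 = barrels of toluene.
Minimise 83.65x1 + 144.86x2 + 221.4x3 with:
  118.3x2 ≥ 55.1   (oxygenate mass)
  5.19x1 + 3.51x2 + 5.48x3 ≥ 6.39   (energy)
  69.2x1 + 111.8x2 + 112.8x3 ≥ 196.8   (octane-barrels)
  x1, x2, x3 ≥ 0.
The cheapest feasible vertex uses only light naphtha, ethanol; toluene is not used. There the oxygenate mass and octane-barrels constraints are tight.
So light naphtha = 2.0914 barrels, ethanol = 0.46577 barrels.
Total cost: 83.65·2.0914 + 144.86·0.46577 = 242.4171.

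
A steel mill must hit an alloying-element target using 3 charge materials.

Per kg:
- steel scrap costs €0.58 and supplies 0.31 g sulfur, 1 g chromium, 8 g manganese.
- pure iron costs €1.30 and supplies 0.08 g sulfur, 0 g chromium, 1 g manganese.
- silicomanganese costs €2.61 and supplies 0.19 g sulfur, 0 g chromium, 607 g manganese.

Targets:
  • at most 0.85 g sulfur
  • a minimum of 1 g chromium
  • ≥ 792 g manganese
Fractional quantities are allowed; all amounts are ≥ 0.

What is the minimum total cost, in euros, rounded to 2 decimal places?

This is a linear program. Let x1 = kg of steel scrap, x2 = kg of pure iron, x3 = kg of silicomanganese.
min 0.58x1 + 1.3x2 + 2.61x3 subject to:
  0.31x1 + 0.08x2 + 0.19x3 ≤ 0.85   (sulfur)
  1x1 ≥ 1   (chromium)
  8x1 + 1x2 + 607x3 ≥ 792   (manganese)
  x1, x2, x3 ≥ 0.
The minimum-cost mix takes nothing from pure iron — only steel scrap, silicomanganese. Binding constraints: chromium and manganese.
That vertex is x1 = 1, x3 = 1.292.
Cost = 0.58·1 + 2.61·1.292 = 3.9521.

€3.95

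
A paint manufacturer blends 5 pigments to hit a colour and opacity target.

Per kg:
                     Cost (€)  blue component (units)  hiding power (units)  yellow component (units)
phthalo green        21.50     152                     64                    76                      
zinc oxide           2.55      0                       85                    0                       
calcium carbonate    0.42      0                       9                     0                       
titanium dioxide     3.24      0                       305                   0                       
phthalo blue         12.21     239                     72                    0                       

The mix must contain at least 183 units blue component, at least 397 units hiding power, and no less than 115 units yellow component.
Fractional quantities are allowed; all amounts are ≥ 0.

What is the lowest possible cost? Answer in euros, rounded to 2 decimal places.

This is a linear program. Let x1 = kg of phthalo green, x2 = kg of zinc oxide, x3 = kg of calcium carbonate, x4 = kg of titanium dioxide, x5 = kg of phthalo blue.
Minimise 21.5x1 + 2.55x2 + 0.42x3 + 3.24x4 + 12.21x5 subject to:
  152x1 + 239x5 ≥ 183   (blue component)
  64x1 + 85x2 + 9x3 + 305x4 + 72x5 ≥ 397   (hiding power)
  76x1 ≥ 115   (yellow component)
  x1, x2, x3, x4, x5 ≥ 0.
The minimum-cost mix takes nothing from zinc oxide, calcium carbonate, phthalo blue — only phthalo green, titanium dioxide. Binding constraints: hiding power and yellow component.
Solving gives x1 = 1.513, x4 = 0.9841.
Hence cost = 21.5·1.513 + 3.24·0.9841 = €35.7180.

€35.72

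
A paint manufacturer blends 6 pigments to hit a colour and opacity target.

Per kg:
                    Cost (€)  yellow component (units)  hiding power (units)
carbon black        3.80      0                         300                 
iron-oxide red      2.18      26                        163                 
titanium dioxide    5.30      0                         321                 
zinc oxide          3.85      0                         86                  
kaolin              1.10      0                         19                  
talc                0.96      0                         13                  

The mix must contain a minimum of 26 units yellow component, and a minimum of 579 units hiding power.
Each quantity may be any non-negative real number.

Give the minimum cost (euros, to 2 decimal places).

Let x1 = kg of carbon black, x2 = kg of iron-oxide red, x3 = kg of titanium dioxide, x4 = kg of zinc oxide, x5 = kg of kaolin, x6 = kg of talc.
Minimize 3.8x1 + 2.18x2 + 5.3x3 + 3.85x4 + 1.1x5 + 0.96x6 s.t.:
  26x2 ≥ 26   (yellow component)
  300x1 + 163x2 + 321x3 + 86x4 + 19x5 + 13x6 ≥ 579   (hiding power)
  x1, x2, x3, x4, x5, x6 ≥ 0.
The cheapest feasible vertex uses only carbon black, iron-oxide red; titanium dioxide, zinc oxide, kaolin, talc are not used. Binding constraints: yellow component and hiding power.
That vertex is x1 = 1.387, x2 = 1.
Total cost: 3.8·1.387 + 2.18·1 = 7.4506.

€7.45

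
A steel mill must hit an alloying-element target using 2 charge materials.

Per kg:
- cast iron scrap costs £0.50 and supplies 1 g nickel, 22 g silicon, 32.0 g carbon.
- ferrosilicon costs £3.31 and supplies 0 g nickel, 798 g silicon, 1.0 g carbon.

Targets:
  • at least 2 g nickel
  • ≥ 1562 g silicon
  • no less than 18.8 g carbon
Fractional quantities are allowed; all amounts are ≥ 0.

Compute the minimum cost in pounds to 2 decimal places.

£7.30

Treat it as an LP. Let x1 = kg of cast iron scrap, x2 = kg of ferrosilicon.
Minimize 0.5x1 + 3.31x2 with:
  1x1 ≥ 2   (nickel)
  22x1 + 798x2 ≥ 1562   (silicon)
  32x1 + 1x2 ≥ 18.8   (carbon)
  x1, x2 ≥ 0.
Both inputs are positive at the optimum. The nickel and silicon requirements are met with equality.
So cast iron scrap = 2 kg, ferrosilicon = 1.902 kg.
Total cost: 0.5·2 + 3.31·1.902 = 7.2956.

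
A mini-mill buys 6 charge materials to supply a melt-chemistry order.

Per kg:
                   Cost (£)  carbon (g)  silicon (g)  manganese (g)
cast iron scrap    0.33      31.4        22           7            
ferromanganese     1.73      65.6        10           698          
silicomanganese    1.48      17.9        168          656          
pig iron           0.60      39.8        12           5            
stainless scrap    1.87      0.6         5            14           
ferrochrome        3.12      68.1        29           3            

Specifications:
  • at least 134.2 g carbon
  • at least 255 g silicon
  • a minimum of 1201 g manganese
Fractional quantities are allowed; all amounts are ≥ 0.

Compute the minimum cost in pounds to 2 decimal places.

Treat it as an LP. Let x1 = kg of cast iron scrap, x2 = kg of ferromanganese, x3 = kg of silicomanganese, x4 = kg of pig iron, x5 = kg of stainless scrap, x6 = kg of ferrochrome.
Minimise 0.33x1 + 1.73x2 + 1.48x3 + 0.6x4 + 1.87x5 + 3.12x6 s.t.:
  31.4x1 + 65.6x2 + 17.9x3 + 39.8x4 + 0.6x5 + 68.1x6 ≥ 134.2   (carbon)
  22x1 + 10x2 + 168x3 + 12x4 + 5x5 + 29x6 ≥ 255   (silicon)
  7x1 + 698x2 + 656x3 + 5x4 + 14x5 + 3x6 ≥ 1201   (manganese)
  x1, x2, x3, x4, x5, x6 ≥ 0.
The optimal basis is {cast iron scrap, ferromanganese, silicomanganese}; pig iron, stainless scrap, ferrochrome drop out. The carbon, silicon, manganese requirements are met with equality.
Solving gives x1 = 2.363, x2 = 0.5945, x3 = 1.173.
Total cost: 0.33·2.363 + 1.73·0.5945 + 1.48·1.173 = 3.5443.

£3.54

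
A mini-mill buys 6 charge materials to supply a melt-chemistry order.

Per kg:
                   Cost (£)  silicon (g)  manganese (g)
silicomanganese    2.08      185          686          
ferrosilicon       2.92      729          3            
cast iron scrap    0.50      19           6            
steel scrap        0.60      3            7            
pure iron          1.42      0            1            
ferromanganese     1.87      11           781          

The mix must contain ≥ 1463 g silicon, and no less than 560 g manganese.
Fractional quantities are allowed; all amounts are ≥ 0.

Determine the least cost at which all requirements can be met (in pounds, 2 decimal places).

£6.94

Let x1 = kg of silicomanganese, x2 = kg of ferrosilicon, x3 = kg of cast iron scrap, x4 = kg of steel scrap, x5 = kg of pure iron, x6 = kg of ferromanganese.
Minimise 2.08x1 + 2.92x2 + 0.5x3 + 0.6x4 + 1.42x5 + 1.87x6 with:
  185x1 + 729x2 + 19x3 + 3x4 + 11x6 ≥ 1463   (silicon)
  686x1 + 3x2 + 6x3 + 7x4 + 1x5 + 781x6 ≥ 560   (manganese)
  x1, x2, x3, x4, x5, x6 ≥ 0.
At the optimum only silicomanganese, ferrosilicon are positive (cast iron scrap, steel scrap, pure iron, ferromanganese = 0). Binding constraints: silicon and manganese.
Solving gives x1 = 0.8084, x2 = 1.802.
Hence cost = 2.08·0.8084 + 2.92·1.802 = £6.9433.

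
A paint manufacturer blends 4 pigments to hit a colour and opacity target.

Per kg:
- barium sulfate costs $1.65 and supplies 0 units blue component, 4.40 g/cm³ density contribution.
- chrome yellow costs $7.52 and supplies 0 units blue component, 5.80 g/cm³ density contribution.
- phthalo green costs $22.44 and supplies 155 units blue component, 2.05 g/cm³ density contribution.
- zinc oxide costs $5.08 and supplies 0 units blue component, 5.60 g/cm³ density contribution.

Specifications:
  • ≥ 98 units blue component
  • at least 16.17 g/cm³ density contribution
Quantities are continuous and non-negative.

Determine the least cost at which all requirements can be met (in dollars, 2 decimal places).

$19.77

Let x1 = kg of barium sulfate, x2 = kg of chrome yellow, x3 = kg of phthalo green, x4 = kg of zinc oxide.
Minimise 1.65x1 + 7.52x2 + 22.44x3 + 5.08x4 s.t.:
  155x3 ≥ 98   (blue component)
  4.4x1 + 5.8x2 + 2.05x3 + 5.6x4 ≥ 16.17   (density contribution)
  x1, x2, x3, x4 ≥ 0.
At the optimum only barium sulfate, phthalo green are positive (chrome yellow, zinc oxide = 0). Binding constraints: blue component and density contribution.
Solving gives x1 = 3.38, x3 = 0.6323.
Hence cost = 1.65·3.38 + 22.44·0.6323 = $19.7658.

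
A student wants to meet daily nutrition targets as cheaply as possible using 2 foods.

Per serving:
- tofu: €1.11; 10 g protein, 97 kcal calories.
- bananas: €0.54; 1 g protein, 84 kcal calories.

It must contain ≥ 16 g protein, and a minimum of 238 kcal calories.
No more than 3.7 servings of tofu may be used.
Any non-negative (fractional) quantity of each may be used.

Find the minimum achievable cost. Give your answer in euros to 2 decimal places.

Let x1 = servings of tofu, x2 = servings of bananas.
Minimise 1.11x1 + 0.54x2 with:
  10x1 + 1x2 ≥ 16   (protein)
  97x1 + 84x2 ≥ 238   (calories)
  x1 ≤ 3.7
  x1, x2 ≥ 0.
Both inputs are positive at the optimum. Binding constraints: protein and calories.
That vertex is x1 = 1.489, x2 = 1.114.
Hence cost = 1.11·1.489 + 0.54·1.114 = €2.2544.

€2.25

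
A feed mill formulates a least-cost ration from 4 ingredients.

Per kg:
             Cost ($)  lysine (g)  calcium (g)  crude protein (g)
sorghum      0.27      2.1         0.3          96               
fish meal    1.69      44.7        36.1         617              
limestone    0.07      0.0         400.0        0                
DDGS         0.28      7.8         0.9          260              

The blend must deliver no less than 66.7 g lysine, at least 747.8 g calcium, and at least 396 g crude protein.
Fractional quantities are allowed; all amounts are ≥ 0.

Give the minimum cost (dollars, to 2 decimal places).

Let x1 = kg of sorghum, x2 = kg of fish meal, x3 = kg of limestone, x4 = kg of DDGS.
min 0.27x1 + 1.69x2 + 0.07x3 + 0.28x4 s.t.:
  2.1x1 + 44.7x2 + 7.8x4 ≥ 66.7   (lysine)
  0.3x1 + 36.1x2 + 400x3 + 0.9x4 ≥ 747.8   (calcium)
  96x1 + 617x2 + 260x4 ≥ 396   (crude protein)
  x1, x2, x3, x4 ≥ 0.
At the optimum only limestone, DDGS are positive (sorghum, fish meal = 0). The lysine and calcium requirements are met with equality.
That vertex is x3 = 1.85, x4 = 8.551.
Objective = 0.07·1.85 + 0.28·8.551 = 2.5238.

$2.52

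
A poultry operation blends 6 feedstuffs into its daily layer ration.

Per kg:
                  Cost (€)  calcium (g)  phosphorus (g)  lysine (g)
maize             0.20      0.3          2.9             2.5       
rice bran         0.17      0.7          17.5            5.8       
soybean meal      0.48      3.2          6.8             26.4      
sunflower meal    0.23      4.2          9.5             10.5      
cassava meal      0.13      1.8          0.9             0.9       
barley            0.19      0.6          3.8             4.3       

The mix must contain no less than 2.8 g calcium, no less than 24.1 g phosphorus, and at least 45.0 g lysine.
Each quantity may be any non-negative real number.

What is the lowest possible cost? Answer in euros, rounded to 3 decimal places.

This is a linear program. Let x1 = kg of maize, x2 = kg of rice bran, x3 = kg of soybean meal, x4 = kg of sunflower meal, x5 = kg of cassava meal, x6 = kg of barley.
min 0.2x1 + 0.17x2 + 0.48x3 + 0.23x4 + 0.13x5 + 0.19x6 subject to:
  0.3x1 + 0.7x2 + 3.2x3 + 4.2x4 + 1.8x5 + 0.6x6 ≥ 2.8   (calcium)
  2.9x1 + 17.5x2 + 6.8x3 + 9.5x4 + 0.9x5 + 3.8x6 ≥ 24.1   (phosphorus)
  2.5x1 + 5.8x2 + 26.4x3 + 10.5x4 + 0.9x5 + 4.3x6 ≥ 45   (lysine)
  x1, x2, x3, x4, x5, x6 ≥ 0.
At the optimum only rice bran, soybean meal are positive (maize, sunflower meal, cassava meal, barley = 0). Binding constraints: phosphorus and lysine.
So rice bran = 0.7815 kg, soybean meal = 1.533 kg.
Hence cost = 0.17·0.7815 + 0.48·1.533 = €0.86870.

€0.869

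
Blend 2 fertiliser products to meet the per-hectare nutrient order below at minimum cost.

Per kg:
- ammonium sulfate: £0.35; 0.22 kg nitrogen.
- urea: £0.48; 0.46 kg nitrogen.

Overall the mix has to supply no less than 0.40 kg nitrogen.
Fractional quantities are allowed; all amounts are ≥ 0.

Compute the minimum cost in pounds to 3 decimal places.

£0.417

Treat it as an LP. Let x1 = kg of ammonium sulfate, x2 = kg of urea.
Minimise 0.35x1 + 0.48x2 s.t.:
  0.22x1 + 0.46x2 ≥ 0.4   (nitrogen)
  x1, x2 ≥ 0.
The cheapest feasible vertex uses only urea; ammonium sulfate is not used. The nitrogen requirement is met with equality.
So urea = 0.8696 kg.
Cost = 0.48·0.8696 = 0.41741.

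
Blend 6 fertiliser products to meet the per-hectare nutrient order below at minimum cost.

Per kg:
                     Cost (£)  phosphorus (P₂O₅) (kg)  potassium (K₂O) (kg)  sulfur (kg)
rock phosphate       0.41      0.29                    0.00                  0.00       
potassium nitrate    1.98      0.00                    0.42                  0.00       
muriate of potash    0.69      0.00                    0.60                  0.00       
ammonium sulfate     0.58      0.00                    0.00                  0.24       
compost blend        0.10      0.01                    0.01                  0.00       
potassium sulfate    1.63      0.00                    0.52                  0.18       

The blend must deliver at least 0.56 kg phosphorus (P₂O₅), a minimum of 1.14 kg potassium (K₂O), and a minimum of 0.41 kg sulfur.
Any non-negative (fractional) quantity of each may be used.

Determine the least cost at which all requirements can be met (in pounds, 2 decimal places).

Treat it as an LP. Let x1 = kg of rock phosphate, x2 = kg of potassium nitrate, x3 = kg of muriate of potash, x4 = kg of ammonium sulfate, x5 = kg of compost blend, x6 = kg of potassium sulfate.
min 0.41x1 + 1.98x2 + 0.69x3 + 0.58x4 + 0.1x5 + 1.63x6 s.t.:
  0.29x1 + 0.01x5 ≥ 0.56   (phosphorus (P₂O₅))
  0.42x2 + 0.6x3 + 0.01x5 + 0.52x6 ≥ 1.14   (potassium (K₂O))
  0.24x4 + 0.18x6 ≥ 0.41   (sulfur)
  x1, x2, x3, x4, x5, x6 ≥ 0.
The cheapest feasible vertex uses only rock phosphate, muriate of potash, ammonium sulfate; potassium nitrate, compost blend, potassium sulfate are not used. The phosphorus (P₂O₅), potassium (K₂O), sulfur requirements are met with equality.
Optimal quantities: rock phosphate = 1.931 kg, muriate of potash = 1.9 kg, ammonium sulfate = 1.708 kg.
Objective = 0.41·1.931 + 0.69·1.9 + 0.58·1.708 = 3.0934.

£3.09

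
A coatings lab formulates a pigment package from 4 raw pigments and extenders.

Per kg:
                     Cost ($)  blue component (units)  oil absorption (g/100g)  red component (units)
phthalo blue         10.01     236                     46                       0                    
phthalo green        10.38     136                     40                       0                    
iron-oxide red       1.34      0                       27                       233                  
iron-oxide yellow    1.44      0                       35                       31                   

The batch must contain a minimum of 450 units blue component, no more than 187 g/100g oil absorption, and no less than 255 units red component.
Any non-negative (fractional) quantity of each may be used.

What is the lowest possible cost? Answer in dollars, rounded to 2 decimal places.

Set it up as a linear program. Let x1 = kg of phthalo blue, x2 = kg of phthalo green, x3 = kg of iron-oxide red, x4 = kg of iron-oxide yellow.
min 10.01x1 + 10.38x2 + 1.34x3 + 1.44x4 subject to:
  236x1 + 136x2 ≥ 450   (blue component)
  46x1 + 40x2 + 27x3 + 35x4 ≤ 187   (oil absorption)
  233x3 + 31x4 ≥ 255   (red component)
  x1, x2, x3, x4 ≥ 0.
The minimum-cost mix takes nothing from phthalo green, iron-oxide yellow — only phthalo blue, iron-oxide red. Binding constraints: blue component and red component.
Solving gives x1 = 1.9068, x3 = 1.0944.
Cost = 10.01·1.9068 + 1.34·1.0944 = 20.5536.

$20.55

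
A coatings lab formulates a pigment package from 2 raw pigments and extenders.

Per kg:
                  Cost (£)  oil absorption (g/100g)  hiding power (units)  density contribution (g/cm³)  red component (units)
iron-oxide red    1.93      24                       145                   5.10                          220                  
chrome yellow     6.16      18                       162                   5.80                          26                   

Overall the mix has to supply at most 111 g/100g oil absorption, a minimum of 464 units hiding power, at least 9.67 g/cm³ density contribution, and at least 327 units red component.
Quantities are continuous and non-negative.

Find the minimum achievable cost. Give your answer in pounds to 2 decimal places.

£6.18

Treat it as an LP. Let x1 = kg of iron-oxide red, x2 = kg of chrome yellow.
min 1.93x1 + 6.16x2 with:
  24x1 + 18x2 ≤ 111   (oil absorption)
  145x1 + 162x2 ≥ 464   (hiding power)
  5.1x1 + 5.8x2 ≥ 9.67   (density contribution)
  220x1 + 26x2 ≥ 327   (red component)
  x1, x2 ≥ 0.
The optimal basis is {iron-oxide red}; chrome yellow drops out. The hiding power requirement is met with equality.
That vertex is x1 = 3.2.
Objective = 1.93·3.2 = 6.1760.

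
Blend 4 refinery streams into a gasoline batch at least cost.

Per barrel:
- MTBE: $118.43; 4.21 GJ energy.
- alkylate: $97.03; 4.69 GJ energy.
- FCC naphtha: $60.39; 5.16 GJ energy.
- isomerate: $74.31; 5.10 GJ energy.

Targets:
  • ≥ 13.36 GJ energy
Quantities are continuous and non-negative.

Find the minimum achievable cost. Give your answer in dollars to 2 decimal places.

Let x1 = barrels of MTBE, x2 = barrels of alkylate, x3 = barrels of FCC naphtha, x4 = barrels of isomerate.
Minimise 118.43x1 + 97.03x2 + 60.39x3 + 74.31x4 s.t.:
  4.21x1 + 4.69x2 + 5.16x3 + 5.1x4 ≥ 13.36   (energy)
  x1, x2, x3, x4 ≥ 0.
At the optimum only FCC naphtha is positive (MTBE, alkylate, isomerate = 0). There the energy constraint is tight.
Optimal quantities: FCC naphtha = 2.5891 barrels.
Hence cost = 60.39·2.5891 = $156.3557.

$156.36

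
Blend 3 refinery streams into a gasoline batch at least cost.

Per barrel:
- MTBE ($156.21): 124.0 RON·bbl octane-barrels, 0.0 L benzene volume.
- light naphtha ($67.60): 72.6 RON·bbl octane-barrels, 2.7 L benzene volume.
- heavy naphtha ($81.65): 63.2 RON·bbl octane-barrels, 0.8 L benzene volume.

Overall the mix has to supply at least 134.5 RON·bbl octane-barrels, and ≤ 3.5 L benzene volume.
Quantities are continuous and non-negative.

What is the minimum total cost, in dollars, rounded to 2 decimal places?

Let x1 = barrels of MTBE, x2 = barrels of light naphtha, x3 = barrels of heavy naphtha.
min 156.21x1 + 67.6x2 + 81.65x3 s.t.:
  124x1 + 72.6x2 + 63.2x3 ≥ 134.5   (octane-barrels)
  2.7x2 + 0.8x3 ≤ 3.5   (benzene volume)
  x1, x2, x3 ≥ 0.
The optimal basis is {MTBE, light naphtha}; heavy naphtha drops out. The octane-barrels and benzene volume requirements are met with equality.
That vertex is x1 = 0.32572, x2 = 1.2963.
Objective = 156.21·0.32572 + 67.6·1.2963 = 138.5106.

$138.51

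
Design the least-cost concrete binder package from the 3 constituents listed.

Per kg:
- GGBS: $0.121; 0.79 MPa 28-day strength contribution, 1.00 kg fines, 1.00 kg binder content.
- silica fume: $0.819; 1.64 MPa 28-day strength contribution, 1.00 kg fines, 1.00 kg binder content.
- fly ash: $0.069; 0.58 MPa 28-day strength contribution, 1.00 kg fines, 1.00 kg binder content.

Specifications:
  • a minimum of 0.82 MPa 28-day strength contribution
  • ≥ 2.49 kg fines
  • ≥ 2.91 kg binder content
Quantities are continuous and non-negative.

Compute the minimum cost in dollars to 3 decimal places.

$0.201

Treat it as an LP. Let x1 = kg of GGBS, x2 = kg of silica fume, x3 = kg of fly ash.
min 0.121x1 + 0.819x2 + 0.069x3 s.t.:
  0.79x1 + 1.64x2 + 0.58x3 ≥ 0.82   (28-day strength contribution)
  1x1 + 1x2 + 1x3 ≥ 2.49   (fines)
  1x1 + 1x2 + 1x3 ≥ 2.91   (binder content)
  x1, x2, x3 ≥ 0.
The cheapest feasible vertex uses only fly ash; GGBS, silica fume are not used. Binding constraint: binder content.
Optimal quantities: fly ash = 2.91 kg.
Objective = 0.069·2.91 = 0.20079.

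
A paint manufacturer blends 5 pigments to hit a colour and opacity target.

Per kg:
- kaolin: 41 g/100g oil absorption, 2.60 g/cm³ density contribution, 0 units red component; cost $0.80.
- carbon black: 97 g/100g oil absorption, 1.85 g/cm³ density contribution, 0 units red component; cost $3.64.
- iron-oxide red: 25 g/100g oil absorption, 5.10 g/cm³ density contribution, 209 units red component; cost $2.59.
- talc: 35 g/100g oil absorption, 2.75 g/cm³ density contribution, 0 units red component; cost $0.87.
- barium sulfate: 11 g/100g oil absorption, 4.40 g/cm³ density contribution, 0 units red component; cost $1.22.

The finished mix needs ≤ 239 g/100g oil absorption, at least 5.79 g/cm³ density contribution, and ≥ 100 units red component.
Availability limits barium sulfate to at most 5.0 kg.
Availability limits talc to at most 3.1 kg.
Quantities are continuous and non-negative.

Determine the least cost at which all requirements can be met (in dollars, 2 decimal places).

$2.17

Treat it as an LP. Let x1 = kg of kaolin, x2 = kg of carbon black, x3 = kg of iron-oxide red, x4 = kg of talc, x5 = kg of barium sulfate.
min 0.8x1 + 3.64x2 + 2.59x3 + 0.87x4 + 1.22x5 subject to:
  41x1 + 97x2 + 25x3 + 35x4 + 11x5 ≤ 239   (oil absorption)
  2.6x1 + 1.85x2 + 5.1x3 + 2.75x4 + 4.4x5 ≥ 5.79   (density contribution)
  209x3 ≥ 100   (red component)
  x5 ≤ 5
  x4 ≤ 3.1
  x1, x2, x3, x4, x5 ≥ 0.
The optimal basis is {iron-oxide red, barium sulfate}; kaolin, carbon black, talc drop out. The density contribution and red component requirements are met with equality.
Solving gives x3 = 0.4785, x5 = 0.7613.
Objective = 2.59·0.4785 + 1.22·0.7613 = 2.1681.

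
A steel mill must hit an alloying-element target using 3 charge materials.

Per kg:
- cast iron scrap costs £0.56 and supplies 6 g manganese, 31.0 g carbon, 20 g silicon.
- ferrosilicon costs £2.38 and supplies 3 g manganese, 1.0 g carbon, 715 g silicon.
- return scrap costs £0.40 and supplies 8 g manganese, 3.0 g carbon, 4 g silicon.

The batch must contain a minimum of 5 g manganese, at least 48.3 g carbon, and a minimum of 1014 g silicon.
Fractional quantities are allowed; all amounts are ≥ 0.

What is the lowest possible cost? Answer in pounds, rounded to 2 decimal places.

This is a linear program. Let x1 = kg of cast iron scrap, x2 = kg of ferrosilicon, x3 = kg of return scrap.
Minimise 0.56x1 + 2.38x2 + 0.4x3 s.t.:
  6x1 + 3x2 + 8x3 ≥ 5   (manganese)
  31x1 + 1x2 + 3x3 ≥ 48.3   (carbon)
  20x1 + 715x2 + 4x3 ≥ 1014   (silicon)
  x1, x2, x3 ≥ 0.
The minimum-cost mix takes nothing from return scrap — only cast iron scrap, ferrosilicon. Binding constraints: carbon and silicon.
Solving gives x1 = 1.514, x2 = 1.376.
Cost = 0.56·1.514 + 2.38·1.376 = 4.1227.

£4.12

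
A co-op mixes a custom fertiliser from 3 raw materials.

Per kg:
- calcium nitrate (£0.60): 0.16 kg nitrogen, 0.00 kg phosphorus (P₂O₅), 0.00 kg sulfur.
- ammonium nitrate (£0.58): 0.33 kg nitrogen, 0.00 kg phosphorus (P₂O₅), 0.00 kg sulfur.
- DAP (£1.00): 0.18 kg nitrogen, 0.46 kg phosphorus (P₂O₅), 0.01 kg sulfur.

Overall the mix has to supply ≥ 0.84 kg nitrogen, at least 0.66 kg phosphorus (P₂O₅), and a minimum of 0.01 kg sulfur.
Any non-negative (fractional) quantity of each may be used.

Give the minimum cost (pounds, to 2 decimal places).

Set it up as a linear program. Let x1 = kg of calcium nitrate, x2 = kg of ammonium nitrate, x3 = kg of DAP.
min 0.6x1 + 0.58x2 + 1x3 subject to:
  0.16x1 + 0.33x2 + 0.18x3 ≥ 0.84   (nitrogen)
  0.46x3 ≥ 0.66   (phosphorus (P₂O₅))
  0.01x3 ≥ 0.01   (sulfur)
  x1, x2, x3 ≥ 0.
At the optimum only ammonium nitrate, DAP are positive (calcium nitrate = 0). Binding constraints: nitrogen and phosphorus (P₂O₅).
Solving gives x2 = 1.763, x3 = 1.435.
Total cost: 0.58·1.763 + 1·1.435 = 2.4575.

£2.46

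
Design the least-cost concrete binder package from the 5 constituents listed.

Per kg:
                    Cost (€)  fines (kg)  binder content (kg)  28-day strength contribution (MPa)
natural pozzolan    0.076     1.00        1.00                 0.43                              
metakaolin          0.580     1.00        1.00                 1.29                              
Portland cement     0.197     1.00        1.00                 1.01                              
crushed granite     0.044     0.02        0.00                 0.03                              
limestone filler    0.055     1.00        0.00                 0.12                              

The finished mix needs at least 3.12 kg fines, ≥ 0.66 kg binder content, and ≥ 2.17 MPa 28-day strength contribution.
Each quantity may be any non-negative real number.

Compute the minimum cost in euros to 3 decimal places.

Let x1 = kg of natural pozzolan, x2 = kg of metakaolin, x3 = kg of Portland cement, x4 = kg of crushed granite, x5 = kg of limestone filler.
Minimise 0.076x1 + 0.58x2 + 0.197x3 + 0.044x4 + 0.055x5 subject to:
  1x1 + 1x2 + 1x3 + 0.02x4 + 1x5 ≥ 3.12   (fines)
  1x1 + 1x2 + 1x3 ≥ 0.66   (binder content)
  0.43x1 + 1.29x2 + 1.01x3 + 0.03x4 + 0.12x5 ≥ 2.17   (28-day strength contribution)
  x1, x2, x3, x4, x5 ≥ 0.
At the optimum only natural pozzolan is positive (metakaolin, Portland cement, crushed granite, limestone filler = 0). There the 28-day strength contribution constraint is tight.
So natural pozzolan = 5.047 kg.
Cost = 0.076·5.047 = 0.38357.

€0.384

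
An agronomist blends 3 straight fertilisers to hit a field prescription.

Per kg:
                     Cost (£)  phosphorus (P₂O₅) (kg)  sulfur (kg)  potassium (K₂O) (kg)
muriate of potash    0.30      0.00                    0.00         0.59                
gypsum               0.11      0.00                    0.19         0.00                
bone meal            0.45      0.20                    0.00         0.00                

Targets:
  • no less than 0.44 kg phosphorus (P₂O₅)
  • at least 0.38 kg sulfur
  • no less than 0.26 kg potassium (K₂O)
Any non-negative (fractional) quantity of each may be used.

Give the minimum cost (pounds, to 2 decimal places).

£1.34

Set it up as a linear program. Let x1 = kg of muriate of potash, x2 = kg of gypsum, x3 = kg of bone meal.
Minimise 0.3x1 + 0.11x2 + 0.45x3 subject to:
  0.2x3 ≥ 0.44   (phosphorus (P₂O₅))
  0.19x2 ≥ 0.38   (sulfur)
  0.59x1 ≥ 0.26   (potassium (K₂O))
  x1, x2, x3 ≥ 0.
The optimal mix uses every input. The phosphorus (P₂O₅), sulfur, potassium (K₂O) requirements are met with equality.
Solving gives x1 = 0.4407, x2 = 2, x3 = 2.2.
Total cost: 0.3·0.4407 + 0.11·2 + 0.45·2.2 = 1.3422.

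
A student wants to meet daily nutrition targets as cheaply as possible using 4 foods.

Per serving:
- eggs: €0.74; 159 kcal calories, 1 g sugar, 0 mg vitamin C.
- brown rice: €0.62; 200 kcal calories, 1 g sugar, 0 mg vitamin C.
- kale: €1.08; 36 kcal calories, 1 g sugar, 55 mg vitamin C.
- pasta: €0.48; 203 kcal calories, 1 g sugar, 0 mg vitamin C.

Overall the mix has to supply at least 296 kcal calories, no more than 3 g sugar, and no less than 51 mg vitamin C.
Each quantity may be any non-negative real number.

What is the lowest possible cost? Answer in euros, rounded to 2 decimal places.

Let x1 = servings of eggs, x2 = servings of brown rice, x3 = servings of kale, x4 = servings of pasta.
Minimize 0.74x1 + 0.62x2 + 1.08x3 + 0.48x4 with:
  159x1 + 200x2 + 36x3 + 203x4 ≥ 296   (calories)
  1x1 + 1x2 + 1x3 + 1x4 ≤ 3   (sugar)
  55x3 ≥ 51   (vitamin C)
  x1, x2, x3, x4 ≥ 0.
The minimum-cost mix takes nothing from eggs, brown rice — only kale, pasta. Binding constraints: calories and vitamin C.
Optimal quantities: kale = 0.9273 servings, pasta = 1.294 servings.
Hence cost = 1.08·0.9273 + 0.48·1.294 = €1.6226.

€1.62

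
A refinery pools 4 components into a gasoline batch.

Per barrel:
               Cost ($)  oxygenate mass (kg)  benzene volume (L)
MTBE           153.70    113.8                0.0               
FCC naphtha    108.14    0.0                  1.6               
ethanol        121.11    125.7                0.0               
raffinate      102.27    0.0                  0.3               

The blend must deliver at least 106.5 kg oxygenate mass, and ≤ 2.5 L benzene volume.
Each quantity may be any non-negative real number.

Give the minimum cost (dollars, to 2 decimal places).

$102.61

Set it up as a linear program. Let x1 = barrels of MTBE, x2 = barrels of FCC naphtha, x3 = barrels of ethanol, x4 = barrels of raffinate.
min 153.7x1 + 108.14x2 + 121.11x3 + 102.27x4 s.t.:
  113.8x1 + 125.7x3 ≥ 106.5   (oxygenate mass)
  1.6x2 + 0.3x4 ≤ 2.5   (benzene volume)
  x1, x2, x3, x4 ≥ 0.
The cheapest feasible vertex uses only ethanol; MTBE, FCC naphtha, raffinate are not used. Binding constraint: oxygenate mass.
Optimal quantities: ethanol = 0.84726 barrels.
Total cost: 121.11·0.84726 = 102.6117.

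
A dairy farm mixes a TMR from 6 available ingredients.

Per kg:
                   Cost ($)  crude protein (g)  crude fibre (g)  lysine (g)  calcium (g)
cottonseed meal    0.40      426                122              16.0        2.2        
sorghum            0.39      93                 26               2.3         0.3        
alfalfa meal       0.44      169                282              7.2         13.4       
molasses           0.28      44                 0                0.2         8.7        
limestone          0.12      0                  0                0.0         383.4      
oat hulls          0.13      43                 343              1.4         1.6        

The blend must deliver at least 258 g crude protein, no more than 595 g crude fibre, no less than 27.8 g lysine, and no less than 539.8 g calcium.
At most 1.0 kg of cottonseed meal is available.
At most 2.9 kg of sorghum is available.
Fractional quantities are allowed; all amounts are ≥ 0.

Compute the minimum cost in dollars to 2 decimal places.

$1.28

Treat it as an LP. Let x1 = kg of cottonseed meal, x2 = kg of sorghum, x3 = kg of alfalfa meal, x4 = kg of molasses, x5 = kg of limestone, x6 = kg of oat hulls.
Minimise 0.4x1 + 0.39x2 + 0.44x3 + 0.28x4 + 0.12x5 + 0.13x6 with:
  426x1 + 93x2 + 169x3 + 44x4 + 43x6 ≥ 258   (crude protein)
  122x1 + 26x2 + 282x3 + 343x6 ≤ 595   (crude fibre)
  16x1 + 2.3x2 + 7.2x3 + 0.2x4 + 1.4x6 ≥ 27.8   (lysine)
  2.2x1 + 0.3x2 + 13.4x3 + 8.7x4 + 383.4x5 + 1.6x6 ≥ 539.8   (calcium)
  x1 ≤ 1
  x2 ≤ 2.9
  x1, x2, x3, x4, x5, x6 ≥ 0.
The optimal basis is {cottonseed meal, alfalfa meal, limestone}; sorghum, molasses, oat hulls drop out. Binding constraints: lysine, calcium, the cottonseed meal cap.
Optimal quantities: cottonseed meal = 1 kg, alfalfa meal = 1.639 kg, limestone = 1.345 kg.
Total cost: 0.4·1 + 0.44·1.639 + 0.12·1.345 = 1.2826.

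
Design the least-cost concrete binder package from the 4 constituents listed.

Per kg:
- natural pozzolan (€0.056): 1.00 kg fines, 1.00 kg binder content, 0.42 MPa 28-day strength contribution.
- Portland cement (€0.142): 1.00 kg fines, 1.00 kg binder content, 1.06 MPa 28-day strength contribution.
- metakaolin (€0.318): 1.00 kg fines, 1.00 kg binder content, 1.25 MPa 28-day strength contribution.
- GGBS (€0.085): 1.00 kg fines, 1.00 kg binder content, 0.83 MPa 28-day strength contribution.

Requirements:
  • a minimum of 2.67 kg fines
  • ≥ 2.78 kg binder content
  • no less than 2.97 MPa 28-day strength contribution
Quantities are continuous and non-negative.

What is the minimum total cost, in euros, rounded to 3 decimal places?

€0.304

Let x1 = kg of natural pozzolan, x2 = kg of Portland cement, x3 = kg of metakaolin, x4 = kg of GGBS.
Minimize 0.056x1 + 0.142x2 + 0.318x3 + 0.085x4 s.t.:
  1x1 + 1x2 + 1x3 + 1x4 ≥ 2.67   (fines)
  1x1 + 1x2 + 1x3 + 1x4 ≥ 2.78   (binder content)
  0.42x1 + 1.06x2 + 1.25x3 + 0.83x4 ≥ 2.97   (28-day strength contribution)
  x1, x2, x3, x4 ≥ 0.
The optimal basis is {GGBS}; natural pozzolan, Portland cement, metakaolin drop out. The 28-day strength contribution requirement is met with equality.
Solving gives x4 = 3.578.
Objective = 0.085·3.578 = 0.30413.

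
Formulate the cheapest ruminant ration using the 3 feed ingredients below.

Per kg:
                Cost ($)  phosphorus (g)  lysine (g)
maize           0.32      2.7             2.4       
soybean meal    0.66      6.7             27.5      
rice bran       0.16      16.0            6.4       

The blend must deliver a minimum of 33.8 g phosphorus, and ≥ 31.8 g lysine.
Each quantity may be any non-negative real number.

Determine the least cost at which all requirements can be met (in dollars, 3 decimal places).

Let x1 = kg of maize, x2 = kg of soybean meal, x3 = kg of rice bran.
min 0.32x1 + 0.66x2 + 0.16x3 subject to:
  2.7x1 + 6.7x2 + 16x3 ≥ 33.8   (phosphorus)
  2.4x1 + 27.5x2 + 6.4x3 ≥ 31.8   (lysine)
  x1, x2, x3 ≥ 0.
The optimal basis is {soybean meal, rice bran}; maize drops out. Binding constraints: phosphorus and lysine.
Optimal quantities: soybean meal = 0.7365 kg, rice bran = 1.804 kg.
Cost = 0.66·0.7365 + 0.16·1.804 = 0.77473.

$0.775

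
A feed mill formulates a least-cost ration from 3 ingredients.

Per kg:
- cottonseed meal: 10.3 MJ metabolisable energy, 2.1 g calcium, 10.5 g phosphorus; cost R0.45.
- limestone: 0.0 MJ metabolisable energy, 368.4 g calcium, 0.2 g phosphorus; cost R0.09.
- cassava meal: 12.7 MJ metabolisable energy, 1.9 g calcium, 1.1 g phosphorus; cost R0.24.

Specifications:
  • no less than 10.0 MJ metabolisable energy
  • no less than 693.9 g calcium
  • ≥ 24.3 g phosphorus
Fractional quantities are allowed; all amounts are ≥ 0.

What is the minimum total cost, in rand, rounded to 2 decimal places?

Let x1 = kg of cottonseed meal, x2 = kg of limestone, x3 = kg of cassava meal.
Minimise 0.45x1 + 0.09x2 + 0.24x3 subject to:
  10.3x1 + 12.7x3 ≥ 10   (metabolisable energy)
  2.1x1 + 368.4x2 + 1.9x3 ≥ 693.9   (calcium)
  10.5x1 + 0.2x2 + 1.1x3 ≥ 24.3   (phosphorus)
  x1, x2, x3 ≥ 0.
The optimal basis is {cottonseed meal, limestone}; cassava meal drops out. The calcium and phosphorus requirements are met with equality.
That vertex is x1 = 2.279, x2 = 1.871.
Cost = 0.45·2.279 + 0.09·1.871 = 1.1939.

R1.19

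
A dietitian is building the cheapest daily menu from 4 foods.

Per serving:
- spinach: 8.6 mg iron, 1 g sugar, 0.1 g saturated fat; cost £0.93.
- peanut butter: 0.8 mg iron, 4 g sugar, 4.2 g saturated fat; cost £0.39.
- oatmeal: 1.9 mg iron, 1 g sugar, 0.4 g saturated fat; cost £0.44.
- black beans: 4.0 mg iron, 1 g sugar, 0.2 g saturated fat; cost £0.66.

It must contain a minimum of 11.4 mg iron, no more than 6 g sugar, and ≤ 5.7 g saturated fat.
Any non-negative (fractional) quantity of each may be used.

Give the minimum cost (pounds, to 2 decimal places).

Let x1 = servings of spinach, x2 = servings of peanut butter, x3 = servings of oatmeal, x4 = servings of black beans.
Minimise 0.93x1 + 0.39x2 + 0.44x3 + 0.66x4 with:
  8.6x1 + 0.8x2 + 1.9x3 + 4x4 ≥ 11.4   (iron)
  1x1 + 4x2 + 1x3 + 1x4 ≤ 6   (sugar)
  0.1x1 + 4.2x2 + 0.4x3 + 0.2x4 ≤ 5.7   (saturated fat)
  x1, x2, x3, x4 ≥ 0.
The cheapest feasible vertex uses only spinach; peanut butter, oatmeal, black beans are not used. There the iron constraint is tight.
Optimal quantities: spinach = 1.326 servings.
Hence cost = 0.93·1.326 = £1.2332.

£1.23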